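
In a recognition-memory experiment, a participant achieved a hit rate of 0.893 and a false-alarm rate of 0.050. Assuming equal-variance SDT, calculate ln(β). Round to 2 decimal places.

ln β = 0.58

z(0.893) = 1.243, z(0.050) = -1.645
ln β = −½·[z(H)² − z(FA)²] = −0.5 × (1.545 − 2.706) = 0.5805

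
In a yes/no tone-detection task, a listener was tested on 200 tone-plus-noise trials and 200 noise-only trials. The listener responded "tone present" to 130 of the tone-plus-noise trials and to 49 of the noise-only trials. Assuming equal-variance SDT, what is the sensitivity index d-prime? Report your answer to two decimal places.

d-prime = 1.08

H = 130/200 = 0.6500
FA = 49/200 = 0.2450
z(H) = 0.3853
z(FA) = -0.6903
d' = z(H) − z(FA) = 0.3853 − (-0.6903) = 1.0756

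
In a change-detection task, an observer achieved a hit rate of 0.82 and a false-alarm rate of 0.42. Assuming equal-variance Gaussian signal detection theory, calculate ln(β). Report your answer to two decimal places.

ln β = -0.40

z(0.82) = 0.915, z(0.42) = -0.202
ln β = −½·[z(H)² − z(FA)²] = −0.5 × (0.837 − 0.041) = -0.398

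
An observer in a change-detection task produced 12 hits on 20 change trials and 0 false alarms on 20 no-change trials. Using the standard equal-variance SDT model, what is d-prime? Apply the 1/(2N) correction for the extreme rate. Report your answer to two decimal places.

d-prime = 2.21

The false-alarm rate is 0/20 = 0, so apply the 1/(2N) correction: FA → 1/(2·20) = 0.02500.
z(H) = z(0.60000) = 0.253
z(FA) = z(0.02500) = -1.960
d' = 0.253 − (-1.960) = 2.213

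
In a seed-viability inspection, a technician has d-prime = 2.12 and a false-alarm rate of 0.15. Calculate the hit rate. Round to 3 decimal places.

hit rate = 0.861

z(false-alarm rate) = z(0.15) = -1.0364
z(H) = z(FA) + d' = -1.0364 + 2.12 = 1.0836
hit rate = Φ(1.0836) = 0.8607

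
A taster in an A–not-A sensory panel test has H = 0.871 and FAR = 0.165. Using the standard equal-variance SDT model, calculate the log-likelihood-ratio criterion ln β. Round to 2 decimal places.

z(0.871) = 1.131, z(0.165) = -0.974
ln β = −½·[z(H)² − z(FA)²] = −0.5 × (1.279 − 0.949) = -0.165

ln β = -0.17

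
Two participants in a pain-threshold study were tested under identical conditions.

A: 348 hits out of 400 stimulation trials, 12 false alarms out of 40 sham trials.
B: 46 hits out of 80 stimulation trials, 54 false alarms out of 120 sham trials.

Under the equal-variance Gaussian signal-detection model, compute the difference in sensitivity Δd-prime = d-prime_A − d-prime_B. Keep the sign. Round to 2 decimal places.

Δd-prime = 1.34

A: z(0.8700) = 1.126, z(0.3000) = -0.524, d' = 1.650
B: z(0.5750) = 0.189, z(0.4500) = -0.126, d' = 0.315
Δd' = d'_A − d'_B = 1.650 − 0.315 = 1.335
A has the higher sensitivity.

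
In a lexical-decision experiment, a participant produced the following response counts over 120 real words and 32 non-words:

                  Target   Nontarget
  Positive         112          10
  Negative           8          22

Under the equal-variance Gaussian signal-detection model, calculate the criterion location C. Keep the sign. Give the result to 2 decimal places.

H = 112/120 = 0.9333
FA = 10/32 = 0.3125
z(H) = z(0.9333) = 1.501
z(FA) = z(0.3125) = -0.489
c = −½·[z(H) + z(FA)] = −0.5 × (1.501 + (-0.489)) = -0.506

C = -0.51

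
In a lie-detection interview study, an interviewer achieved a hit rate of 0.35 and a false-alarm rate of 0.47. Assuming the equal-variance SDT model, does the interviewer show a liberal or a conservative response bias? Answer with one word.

z(H) = -0.385, z(FA) = -0.075
c = −½·(z(H) + z(FA)) = 0.230
c > 0 → conservative criterion (biased toward responding “no”).

conservative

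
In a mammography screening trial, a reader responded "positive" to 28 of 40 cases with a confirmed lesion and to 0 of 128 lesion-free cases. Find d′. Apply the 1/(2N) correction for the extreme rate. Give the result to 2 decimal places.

d′ = 3.18

The false-alarm rate is 0/128 = 0, so apply the 1/(2N) correction: FA → 1/(2·128) = 0.00391.
z(H) = z(0.70000) = 0.524
z(FA) = z(0.00391) = -2.660
d' = 0.524 − (-2.660) = 3.184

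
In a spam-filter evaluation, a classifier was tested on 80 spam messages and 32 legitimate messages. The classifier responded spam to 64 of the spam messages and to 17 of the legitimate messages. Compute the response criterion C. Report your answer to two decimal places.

C = -0.46

H = 64/80 = 0.8000
FA = 17/32 = 0.5312
z(H) = z(0.8000) = 0.8416
z(FA) = z(0.5312) = 0.0783
c = −½·[z(H) + z(FA)] = −0.5 × (0.8416 + 0.0783) = -0.45995
c < 0: the classifier has a liberal response bias.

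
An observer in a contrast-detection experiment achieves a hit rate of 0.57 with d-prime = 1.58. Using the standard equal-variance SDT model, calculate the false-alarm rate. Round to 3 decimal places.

z(hit rate) = z(0.57) = 0.1764
z(FA) = z(H) − d' = 0.1764 − 1.58 = -1.4036
false-alarm rate = Φ(-1.4036) = 0.0802

false-alarm rate = 0.080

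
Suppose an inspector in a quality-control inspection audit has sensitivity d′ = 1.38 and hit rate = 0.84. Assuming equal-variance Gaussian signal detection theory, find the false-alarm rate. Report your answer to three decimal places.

z(hit rate) = z(0.84) = 0.9945
z(FA) = z(H) − d' = 0.9945 − 1.38 = -0.3855
false-alarm rate = Φ(-0.3855) = 0.3499

false-alarm rate = 0.350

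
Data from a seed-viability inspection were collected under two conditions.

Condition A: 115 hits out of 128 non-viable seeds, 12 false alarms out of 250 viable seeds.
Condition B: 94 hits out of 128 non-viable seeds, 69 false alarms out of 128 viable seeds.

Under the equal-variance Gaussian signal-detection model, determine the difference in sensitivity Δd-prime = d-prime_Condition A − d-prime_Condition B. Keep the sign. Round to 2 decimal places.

Δd-prime = 2.41

Condition A: z(0.8984) = 1.272, z(0.0480) = -1.665, d' = 2.937
Condition B: z(0.7344) = 0.626, z(0.5391) = 0.098, d' = 0.528
Δd' = d'_Condition A − d'_Condition B = 2.937 − 0.528 = 2.409
Condition A has the higher sensitivity.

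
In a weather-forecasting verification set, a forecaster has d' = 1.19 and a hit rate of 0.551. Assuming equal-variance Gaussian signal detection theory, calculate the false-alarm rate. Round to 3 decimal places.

z(hit rate) = z(0.551) = 0.1282
z(FA) = z(H) − d' = 0.1282 − 1.19 = -1.0618
false-alarm rate = Φ(-1.0618) = 0.1442

false-alarm rate = 0.144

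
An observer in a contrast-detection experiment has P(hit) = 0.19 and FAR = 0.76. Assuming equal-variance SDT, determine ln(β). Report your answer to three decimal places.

z(0.19) = -0.8779, z(0.76) = 0.7063
ln β = −½·[z(H)² − z(FA)²] = −0.5 × (0.7707 − 0.4989) = -0.1359

ln β = -0.136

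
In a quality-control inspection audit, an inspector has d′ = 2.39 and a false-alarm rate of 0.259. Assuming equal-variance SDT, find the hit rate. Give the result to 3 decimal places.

z(false-alarm rate) = z(0.259) = -0.6464
z(H) = z(FA) + d' = -0.6464 + 2.39 = 1.7436
hit rate = Φ(1.7436) = 0.9594

hit rate = 0.959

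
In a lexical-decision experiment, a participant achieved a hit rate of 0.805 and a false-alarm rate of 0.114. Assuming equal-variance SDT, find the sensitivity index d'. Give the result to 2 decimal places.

d' = 2.07

z(H) = 0.8596
z(FA) = -1.2055
d' = z(H) − z(FA) = 0.8596 − (-1.2055) = 2.0651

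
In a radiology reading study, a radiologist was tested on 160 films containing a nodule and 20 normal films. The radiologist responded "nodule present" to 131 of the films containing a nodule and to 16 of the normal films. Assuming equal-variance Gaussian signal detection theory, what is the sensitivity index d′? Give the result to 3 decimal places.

H = 131/160 = 0.8187
FA = 16/20 = 0.8000
z(H) = z(0.8187) = 0.9104
z(FA) = z(0.8000) = 0.8416
d' = z(H) − z(FA) = 0.9104 − 0.8416 = 0.0688

d′ = 0.069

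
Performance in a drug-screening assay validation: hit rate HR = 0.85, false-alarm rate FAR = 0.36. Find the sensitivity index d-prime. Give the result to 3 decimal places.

d-prime = 1.395

z(H) = z(0.85) = 1.0364
z(FA) = z(0.36) = -0.3585
d' = z(H) − z(FA) = 1.0364 − (-0.3585) = 1.3949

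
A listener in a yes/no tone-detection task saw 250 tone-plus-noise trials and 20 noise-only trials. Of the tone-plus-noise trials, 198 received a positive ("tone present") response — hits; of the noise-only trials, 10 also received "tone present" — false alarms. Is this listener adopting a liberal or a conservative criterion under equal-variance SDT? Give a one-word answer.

liberal

z(H) = 0.813, z(FA) = 0.000
c = −½·(z(H) + z(FA)) = -0.4065
c < 0 → liberal criterion (biased toward responding “yes”).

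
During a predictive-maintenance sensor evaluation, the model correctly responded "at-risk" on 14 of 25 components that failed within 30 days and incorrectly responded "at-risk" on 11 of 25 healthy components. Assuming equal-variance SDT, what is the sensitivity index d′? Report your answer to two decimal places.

d′ = 0.30

H = 14/25 = 0.5600
FA = 11/25 = 0.4400
z(0.5600) = 0.1510, z(0.4400) = -0.1510
d' = z(H) − z(FA) = 0.1510 − (-0.1510) = 0.3020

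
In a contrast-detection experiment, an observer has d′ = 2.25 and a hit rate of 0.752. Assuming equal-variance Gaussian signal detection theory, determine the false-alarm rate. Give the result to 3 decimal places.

false-alarm rate = 0.058

z(hit rate) = z(0.752) = 0.6808
z(FA) = z(H) − d' = 0.6808 − 2.25 = -1.5692
false-alarm rate = Φ(-1.5692) = 0.0583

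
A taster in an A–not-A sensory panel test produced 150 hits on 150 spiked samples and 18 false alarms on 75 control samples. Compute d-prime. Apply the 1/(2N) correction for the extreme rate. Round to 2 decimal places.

d-prime = 3.42

The hit rate is 150/150 = 1, so apply the 1/(2N) correction: H → 1 − 1/(2·150) = 0.99667.
z(H) = z(0.99667) = 2.713
z(FA) = z(0.24000) = -0.706
d' = 2.713 − (-0.706) = 3.419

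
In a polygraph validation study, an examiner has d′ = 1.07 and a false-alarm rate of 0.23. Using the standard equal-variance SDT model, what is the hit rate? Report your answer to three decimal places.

hit rate = 0.630

z(false-alarm rate) = z(0.23) = -0.7388
z(H) = z(FA) + d' = -0.7388 + 1.07 = 0.3312
hit rate = Φ(0.3312) = 0.6298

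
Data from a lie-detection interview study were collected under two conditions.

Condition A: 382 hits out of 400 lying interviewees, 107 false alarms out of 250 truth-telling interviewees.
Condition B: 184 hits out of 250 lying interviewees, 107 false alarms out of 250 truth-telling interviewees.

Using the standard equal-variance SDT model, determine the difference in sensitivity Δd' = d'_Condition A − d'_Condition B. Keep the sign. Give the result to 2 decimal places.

Δd' = 1.06

Condition A: z(0.9550) = 1.695, z(0.4280) = -0.181, d' = 1.876
Condition B: z(0.7360) = 0.631, z(0.4280) = -0.181, d' = 0.812
Δd' = d'_Condition A − d'_Condition B = 1.876 − 0.812 = 1.064
Condition A has the higher sensitivity.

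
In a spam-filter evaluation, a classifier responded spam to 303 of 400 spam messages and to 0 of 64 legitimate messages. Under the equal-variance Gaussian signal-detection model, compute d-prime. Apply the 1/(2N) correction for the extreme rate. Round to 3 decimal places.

d-prime = 3.116

The false-alarm rate is 0/64 = 0, so apply the 1/(2N) correction: FA → 1/(2·64) = 0.00781.
z(H) = z(0.75750) = 0.6983
z(FA) = z(0.00781) = -2.4177
d' = 0.6983 − (-2.4177) = 3.1160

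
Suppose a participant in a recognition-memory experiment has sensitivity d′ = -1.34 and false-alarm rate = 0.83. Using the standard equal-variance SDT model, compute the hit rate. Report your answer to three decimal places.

hit rate = 0.350

z(false-alarm rate) = z(0.83) = 0.9542
z(H) = z(FA) + d' = 0.9542 + (-1.34) = -0.3858
hit rate = Φ(-0.3858) = 0.3498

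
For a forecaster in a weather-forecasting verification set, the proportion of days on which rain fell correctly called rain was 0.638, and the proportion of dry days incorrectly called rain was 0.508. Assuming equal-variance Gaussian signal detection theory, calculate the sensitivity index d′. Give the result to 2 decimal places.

d′ = 0.33

z(H) = 0.3531
z(FA) = 0.0201
d' = z(H) − z(FA) = 0.3531 − 0.0201 = 0.3330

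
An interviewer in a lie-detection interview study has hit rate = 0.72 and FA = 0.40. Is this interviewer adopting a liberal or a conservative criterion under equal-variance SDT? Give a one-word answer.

z(H) = 0.583, z(FA) = -0.253
c = −½·(z(H) + z(FA)) = -0.165
c < 0 → liberal criterion (biased toward responding “yes”).

liberal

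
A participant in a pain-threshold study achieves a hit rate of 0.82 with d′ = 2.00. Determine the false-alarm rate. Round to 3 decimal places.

z(hit rate) = z(0.82) = 0.9154
z(FA) = z(H) − d' = 0.9154 − 2.00 = -1.0846
false-alarm rate = Φ(-1.0846) = 0.1390

false-alarm rate = 0.139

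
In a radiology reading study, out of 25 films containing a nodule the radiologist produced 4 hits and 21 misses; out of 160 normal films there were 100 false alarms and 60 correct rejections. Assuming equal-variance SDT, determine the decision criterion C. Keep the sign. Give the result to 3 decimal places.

C = 0.338

H = 4/25 = 0.1600
FA = 100/160 = 0.6250
Φ⁻¹(0.1600) = -0.9945, Φ⁻¹(0.6250) = 0.3186
c = −½·[z(H) + z(FA)] = −0.5 × (-0.9945 + 0.3186) = 0.33795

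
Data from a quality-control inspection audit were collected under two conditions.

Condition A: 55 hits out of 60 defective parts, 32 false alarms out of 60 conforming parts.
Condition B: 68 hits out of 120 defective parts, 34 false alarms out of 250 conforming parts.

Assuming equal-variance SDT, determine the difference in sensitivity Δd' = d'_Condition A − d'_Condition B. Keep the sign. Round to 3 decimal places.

Condition A: z(0.9167) = 1.3832, z(0.5333) = 0.0836, d' = 1.2996
Condition B: z(0.5667) = 0.1680, z(0.1360) = -1.0985, d' = 1.2665
Δd' = d'_Condition A − d'_Condition B = 1.2996 − 1.2665 = 0.0331
Condition A has the higher sensitivity.

Δd' = 0.033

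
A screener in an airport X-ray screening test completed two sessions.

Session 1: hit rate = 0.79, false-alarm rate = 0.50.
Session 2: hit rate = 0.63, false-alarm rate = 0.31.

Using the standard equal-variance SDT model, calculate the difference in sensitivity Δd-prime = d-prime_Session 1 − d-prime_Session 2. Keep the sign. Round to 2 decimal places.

Session 1: z(0.79) = 0.806, z(0.50) = 0.000, d' = 0.806
Session 2: z(0.63) = 0.332, z(0.31) = -0.496, d' = 0.828
Δd' = d'_Session 1 − d'_Session 2 = 0.806 − 0.828 = -0.022
Session 2 has the higher sensitivity.

Δd-prime = -0.02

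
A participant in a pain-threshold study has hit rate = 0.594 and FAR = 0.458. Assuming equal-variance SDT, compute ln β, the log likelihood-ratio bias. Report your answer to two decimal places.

z(H) = z(0.594) = 0.238
z(FA) = z(0.458) = -0.105
ln β = −½·[z(H)² − z(FA)²] = −0.5 × (0.057 − 0.011) = -0.023

ln β = -0.02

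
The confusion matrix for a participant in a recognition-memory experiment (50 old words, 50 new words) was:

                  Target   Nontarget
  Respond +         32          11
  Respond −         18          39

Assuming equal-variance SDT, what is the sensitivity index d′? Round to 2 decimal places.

H = 32/50 = 0.6400
FA = 11/50 = 0.2200
z(0.6400) = 0.3585, z(0.2200) = -0.7722
d' = z(H) − z(FA) = 0.3585 − (-0.7722) = 1.1307

d′ = 1.13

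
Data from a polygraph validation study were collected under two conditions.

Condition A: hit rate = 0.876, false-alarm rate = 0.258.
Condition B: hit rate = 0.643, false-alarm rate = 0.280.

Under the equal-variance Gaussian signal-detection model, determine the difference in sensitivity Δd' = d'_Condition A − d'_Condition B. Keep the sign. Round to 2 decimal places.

Condition A: z(0.876) = 1.155, z(0.258) = -0.650, d' = 1.805
Condition B: z(0.643) = 0.366, z(0.280) = -0.583, d' = 0.949
Δd' = d'_Condition A − d'_Condition B = 1.805 − 0.949 = 0.856
Condition A has the higher sensitivity.

Δd' = 0.86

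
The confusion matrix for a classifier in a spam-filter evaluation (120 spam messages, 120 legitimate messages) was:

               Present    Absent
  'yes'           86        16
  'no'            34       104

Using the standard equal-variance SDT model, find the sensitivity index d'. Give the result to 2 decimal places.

d' = 1.68

H = 86/120 = 0.7167
FA = 16/120 = 0.1333
Φ⁻¹(H) = 0.5731
Φ⁻¹(FA) = -1.1109
d' = z(H) − z(FA) = 0.5731 − (-1.1109) = 1.6840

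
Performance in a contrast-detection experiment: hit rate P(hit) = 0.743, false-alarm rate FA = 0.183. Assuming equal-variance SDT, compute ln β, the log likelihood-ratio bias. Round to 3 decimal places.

z(H) = 0.6526
z(FA) = -0.9040
ln β = −½·[z(H)² − z(FA)²] = −0.5 × (0.4259 − 0.8172) = 0.19565

ln β = 0.196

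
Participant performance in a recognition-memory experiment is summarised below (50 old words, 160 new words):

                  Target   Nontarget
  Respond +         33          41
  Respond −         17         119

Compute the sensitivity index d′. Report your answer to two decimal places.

d′ = 1.07

H = 33/50 = 0.6600
FA = 41/160 = 0.2562
z(H) = z(0.6600) = 0.412
z(FA) = z(0.2562) = -0.655
d' = z(H) − z(FA) = 0.412 − (-0.655) = 1.067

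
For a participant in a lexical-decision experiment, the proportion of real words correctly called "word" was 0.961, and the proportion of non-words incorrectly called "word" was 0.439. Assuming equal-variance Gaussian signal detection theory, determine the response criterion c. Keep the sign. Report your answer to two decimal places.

z(H) = 1.762
z(FA) = -0.154
c = −½·[z(H) + z(FA)] = −0.5 × (1.762 + (-0.154)) = -0.804
c < 0: the participant has a liberal response bias.

c = -0.80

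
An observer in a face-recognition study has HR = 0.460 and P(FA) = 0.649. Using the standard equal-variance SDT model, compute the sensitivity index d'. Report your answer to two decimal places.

z(H) = -0.100
z(FA) = 0.383
d' = z(H) − z(FA) = -0.100 − 0.383 = -0.483

d' = -0.48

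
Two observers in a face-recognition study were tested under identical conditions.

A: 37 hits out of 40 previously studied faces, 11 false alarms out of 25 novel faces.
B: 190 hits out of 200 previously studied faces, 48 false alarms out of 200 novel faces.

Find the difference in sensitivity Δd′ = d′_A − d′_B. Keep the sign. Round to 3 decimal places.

Δd′ = -0.761

A: z(0.9250) = 1.4395, z(0.4400) = -0.1510, d' = 1.5905
B: z(0.9500) = 1.6449, z(0.2400) = -0.7063, d' = 2.3512
Δd' = d'_A − d'_B = 1.5905 − 2.3512 = -0.7607
B has the higher sensitivity.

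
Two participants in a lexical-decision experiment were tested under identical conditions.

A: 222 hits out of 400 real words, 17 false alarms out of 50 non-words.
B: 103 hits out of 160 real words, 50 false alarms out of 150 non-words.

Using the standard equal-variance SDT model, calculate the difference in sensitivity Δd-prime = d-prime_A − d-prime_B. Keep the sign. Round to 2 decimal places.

Δd-prime = -0.25

A: z(0.5550) = 0.138, z(0.3400) = -0.412, d' = 0.550
B: z(0.6438) = 0.369, z(0.3333) = -0.431, d' = 0.800
Δd' = d'_A − d'_B = 0.550 − 0.800 = -0.250
B has the higher sensitivity.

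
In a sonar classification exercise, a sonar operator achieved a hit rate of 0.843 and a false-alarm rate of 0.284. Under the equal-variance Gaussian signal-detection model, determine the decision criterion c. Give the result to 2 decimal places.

z(0.843) = 1.0069, z(0.284) = -0.5710
c = −½·[z(H) + z(FA)] = −0.5 × (1.0069 + (-0.5710)) = -0.21795

c = -0.22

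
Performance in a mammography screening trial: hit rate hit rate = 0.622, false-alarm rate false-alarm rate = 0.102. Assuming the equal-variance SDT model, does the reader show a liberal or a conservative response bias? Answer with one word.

conservative

z(H) = 0.311, z(FA) = -1.270
c = −½·(z(H) + z(FA)) = 0.4795
c > 0 → conservative criterion (biased toward responding “no”).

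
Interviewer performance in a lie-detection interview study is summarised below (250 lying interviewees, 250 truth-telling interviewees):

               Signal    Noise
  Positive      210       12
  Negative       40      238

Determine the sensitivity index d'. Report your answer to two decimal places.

H = 210/250 = 0.8400
FA = 12/250 = 0.0480
z(H) = z(0.8400) = 0.994
z(FA) = z(0.0480) = -1.665
d' = z(H) − z(FA) = 0.994 − (-1.665) = 2.659

d' = 2.66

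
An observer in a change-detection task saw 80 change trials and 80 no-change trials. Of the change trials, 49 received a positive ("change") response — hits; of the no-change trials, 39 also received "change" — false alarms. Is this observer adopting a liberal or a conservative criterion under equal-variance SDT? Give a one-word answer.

liberal

z(H) = 0.286, z(FA) = -0.031
c = −½·(z(H) + z(FA)) = -0.1275
c < 0 → liberal criterion (biased toward responding “yes”).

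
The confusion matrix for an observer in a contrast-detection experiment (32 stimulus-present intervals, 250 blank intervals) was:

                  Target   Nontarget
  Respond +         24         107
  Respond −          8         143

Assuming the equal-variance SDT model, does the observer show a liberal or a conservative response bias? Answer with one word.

liberal

z(H) = 0.674, z(FA) = -0.181
c = −½·(z(H) + z(FA)) = -0.2465
c < 0 → liberal criterion (biased toward responding “yes”).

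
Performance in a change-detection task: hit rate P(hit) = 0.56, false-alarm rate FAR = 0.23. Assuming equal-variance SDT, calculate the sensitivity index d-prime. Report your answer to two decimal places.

d-prime = 0.89

z(0.56) = 0.151, z(0.23) = -0.739
d' = z(H) − z(FA) = 0.151 − (-0.739) = 0.890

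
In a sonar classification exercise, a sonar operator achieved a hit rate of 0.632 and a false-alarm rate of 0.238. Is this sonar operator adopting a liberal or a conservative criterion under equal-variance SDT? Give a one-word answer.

conservative

z(H) = 0.337, z(FA) = -0.713
c = −½·(z(H) + z(FA)) = 0.188
c > 0 → conservative criterion (biased toward responding “no”).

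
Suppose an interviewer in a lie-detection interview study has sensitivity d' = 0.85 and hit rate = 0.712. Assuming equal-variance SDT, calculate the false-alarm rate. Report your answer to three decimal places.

z(hit rate) = z(0.712) = 0.5592
z(FA) = z(H) − d' = 0.5592 − 0.85 = -0.2908
false-alarm rate = Φ(-0.2908) = 0.3856

false-alarm rate = 0.386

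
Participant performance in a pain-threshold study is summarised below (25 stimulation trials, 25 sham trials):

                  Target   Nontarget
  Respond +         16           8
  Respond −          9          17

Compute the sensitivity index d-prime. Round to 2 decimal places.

H = 16/25 = 0.6400
FA = 8/25 = 0.3200
Φ⁻¹(H) = Φ⁻¹(0.6400) = 0.358
Φ⁻¹(FA) = Φ⁻¹(0.3200) = -0.468
d' = z(H) − z(FA) = 0.358 − (-0.468) = 0.826

d-prime = 0.83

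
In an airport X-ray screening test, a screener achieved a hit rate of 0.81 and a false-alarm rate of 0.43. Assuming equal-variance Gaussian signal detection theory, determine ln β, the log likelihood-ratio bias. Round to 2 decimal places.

z(H) = z(0.81) = 0.878
z(FA) = z(0.43) = -0.176
ln β = −½·[z(H)² − z(FA)²] = −0.5 × (0.771 − 0.031) = -0.370

ln β = -0.37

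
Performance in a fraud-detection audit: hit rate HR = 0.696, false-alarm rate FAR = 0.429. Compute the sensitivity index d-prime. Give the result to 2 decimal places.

d-prime = 0.69

z(H) = 0.5129
z(FA) = -0.1789
d' = z(H) − z(FA) = 0.5129 − (-0.1789) = 0.6918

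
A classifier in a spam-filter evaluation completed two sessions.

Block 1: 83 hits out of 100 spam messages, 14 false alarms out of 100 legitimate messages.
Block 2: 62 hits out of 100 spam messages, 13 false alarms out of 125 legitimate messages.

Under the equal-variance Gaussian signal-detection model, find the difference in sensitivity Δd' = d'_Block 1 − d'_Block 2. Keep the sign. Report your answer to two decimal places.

Block 1: z(0.8300) = 0.954, z(0.1400) = -1.080, d' = 2.034
Block 2: z(0.6200) = 0.305, z(0.1040) = -1.259, d' = 1.564
Δd' = d'_Block 1 − d'_Block 2 = 2.034 − 1.564 = 0.470
Block 1 has the higher sensitivity.

Δd' = 0.47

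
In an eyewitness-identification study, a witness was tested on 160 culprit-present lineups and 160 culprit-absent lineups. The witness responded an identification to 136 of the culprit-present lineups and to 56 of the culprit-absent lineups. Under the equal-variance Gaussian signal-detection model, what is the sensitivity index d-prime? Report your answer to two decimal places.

d-prime = 1.42

H = 136/160 = 0.8500
FA = 56/160 = 0.3500
Φ⁻¹(H) = 1.0364
Φ⁻¹(FA) = -0.3853
d' = z(H) − z(FA) = 1.0364 − (-0.3853) = 1.4217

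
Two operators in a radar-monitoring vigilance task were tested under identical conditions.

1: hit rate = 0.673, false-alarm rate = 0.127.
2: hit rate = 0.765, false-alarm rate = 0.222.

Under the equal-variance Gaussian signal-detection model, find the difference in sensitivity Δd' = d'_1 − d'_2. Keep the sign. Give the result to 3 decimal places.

1: z(0.673) = 0.4482, z(0.127) = -1.1407, d' = 1.5889
2: z(0.765) = 0.7225, z(0.222) = -0.7655, d' = 1.4880
Δd' = d'_1 − d'_2 = 1.5889 − 1.4880 = 0.1009
1 has the higher sensitivity.

Δd' = 0.101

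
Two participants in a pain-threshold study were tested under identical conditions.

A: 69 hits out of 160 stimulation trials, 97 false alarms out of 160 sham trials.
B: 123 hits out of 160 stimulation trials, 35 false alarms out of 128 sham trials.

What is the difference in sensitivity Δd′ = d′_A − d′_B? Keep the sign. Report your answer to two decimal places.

A: z(0.4313) = -0.173, z(0.6062) = 0.269, d' = -0.442
B: z(0.7688) = 0.735, z(0.2734) = -0.603, d' = 1.338
Δd' = d'_A − d'_B = -0.442 − 1.338 = -1.780
B has the higher sensitivity.

Δd′ = -1.78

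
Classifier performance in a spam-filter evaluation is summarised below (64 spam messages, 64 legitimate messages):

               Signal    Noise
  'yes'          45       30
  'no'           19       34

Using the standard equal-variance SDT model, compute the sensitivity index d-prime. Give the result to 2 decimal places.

d-prime = 0.61

H = 45/64 = 0.7031
FA = 30/64 = 0.4688
z(H) = 0.533
z(FA) = -0.078
d' = z(H) − z(FA) = 0.533 − (-0.078) = 0.611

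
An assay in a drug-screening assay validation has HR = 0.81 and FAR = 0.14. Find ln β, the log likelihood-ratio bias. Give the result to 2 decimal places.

z(H) = 0.878
z(FA) = -1.080
ln β = −½·[z(H)² − z(FA)²] = −0.5 × (0.771 − 1.166) = 0.1975

ln β = 0.20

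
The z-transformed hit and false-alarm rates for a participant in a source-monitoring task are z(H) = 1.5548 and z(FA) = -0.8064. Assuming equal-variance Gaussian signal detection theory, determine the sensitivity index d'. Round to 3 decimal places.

d' = z(H) − z(FA) = 1.5548 − (-0.8064) = 2.3612

d' = 2.361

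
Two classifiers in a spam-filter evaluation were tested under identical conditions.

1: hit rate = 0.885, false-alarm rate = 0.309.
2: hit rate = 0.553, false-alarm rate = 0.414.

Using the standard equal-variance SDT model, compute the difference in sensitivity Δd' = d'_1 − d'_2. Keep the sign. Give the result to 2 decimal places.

1: z(0.885) = 1.200, z(0.309) = -0.499, d' = 1.699
2: z(0.553) = 0.133, z(0.414) = -0.217, d' = 0.350
Δd' = d'_1 − d'_2 = 1.699 − 0.350 = 1.349
1 has the higher sensitivity.

Δd' = 1.35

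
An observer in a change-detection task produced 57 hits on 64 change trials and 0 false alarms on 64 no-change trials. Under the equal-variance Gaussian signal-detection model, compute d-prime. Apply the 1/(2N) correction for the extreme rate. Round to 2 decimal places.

d-prime = 3.65

The false-alarm rate is 0/64 = 0, so apply the 1/(2N) correction: FA → 1/(2·64) = 0.00781.
z(H) = z(0.89062) = 1.230
z(FA) = z(0.00781) = -2.418
d' = 1.230 − (-2.418) = 3.648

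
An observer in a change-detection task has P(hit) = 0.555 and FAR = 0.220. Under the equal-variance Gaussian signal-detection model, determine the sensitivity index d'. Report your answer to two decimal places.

d' = 0.91

z(H) = 0.138
z(FA) = -0.772
d' = z(H) − z(FA) = 0.138 − (-0.772) = 0.910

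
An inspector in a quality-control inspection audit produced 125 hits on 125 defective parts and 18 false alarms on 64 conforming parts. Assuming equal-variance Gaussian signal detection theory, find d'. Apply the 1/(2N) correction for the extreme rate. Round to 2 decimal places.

d' = 3.23

The hit rate is 125/125 = 1, so apply the 1/(2N) correction: H → 1 − 1/(2·125) = 0.99600.
z(H) = z(0.99600) = 2.652
z(FA) = z(0.28125) = -0.579
d' = 2.652 − (-0.579) = 3.231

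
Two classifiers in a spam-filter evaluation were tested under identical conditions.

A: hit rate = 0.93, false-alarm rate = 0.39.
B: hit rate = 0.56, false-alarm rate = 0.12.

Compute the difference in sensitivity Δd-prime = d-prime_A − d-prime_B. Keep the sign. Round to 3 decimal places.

A: z(0.93) = 1.4758, z(0.39) = -0.2793, d' = 1.7551
B: z(0.56) = 0.1510, z(0.12) = -1.1750, d' = 1.3260
Δd' = d'_A − d'_B = 1.7551 − 1.3260 = 0.4291
A has the higher sensitivity.

Δd-prime = 0.429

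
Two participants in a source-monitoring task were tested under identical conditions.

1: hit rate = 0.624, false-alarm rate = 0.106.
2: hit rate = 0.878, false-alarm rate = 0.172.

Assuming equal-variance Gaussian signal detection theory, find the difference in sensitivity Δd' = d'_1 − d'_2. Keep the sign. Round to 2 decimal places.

Δd' = -0.55

1: z(0.624) = 0.316, z(0.106) = -1.248, d' = 1.564
2: z(0.878) = 1.165, z(0.172) = -0.946, d' = 2.111
Δd' = d'_1 − d'_2 = 1.564 − 2.111 = -0.547
2 has the higher sensitivity.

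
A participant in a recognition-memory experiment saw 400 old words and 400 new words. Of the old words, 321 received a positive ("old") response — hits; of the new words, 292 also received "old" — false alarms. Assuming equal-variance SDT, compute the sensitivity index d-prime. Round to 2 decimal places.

d-prime = 0.24

H = 321/400 = 0.8025
FA = 292/400 = 0.7300
z(H) = z(0.8025) = 0.8506
z(FA) = z(0.7300) = 0.6128
d' = z(H) − z(FA) = 0.8506 − 0.6128 = 0.2378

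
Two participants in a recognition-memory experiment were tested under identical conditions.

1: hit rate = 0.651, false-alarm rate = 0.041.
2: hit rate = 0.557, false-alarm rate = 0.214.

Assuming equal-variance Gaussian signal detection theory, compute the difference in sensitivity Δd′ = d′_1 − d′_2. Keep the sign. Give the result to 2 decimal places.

1: z(0.651) = 0.388, z(0.041) = -1.739, d' = 2.127
2: z(0.557) = 0.143, z(0.214) = -0.793, d' = 0.936
Δd' = d'_1 − d'_2 = 2.127 − 0.936 = 1.191
1 has the higher sensitivity.

Δd′ = 1.19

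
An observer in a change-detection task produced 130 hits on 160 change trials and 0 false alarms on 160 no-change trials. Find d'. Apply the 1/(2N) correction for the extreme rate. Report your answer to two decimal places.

d' = 3.62

The false-alarm rate is 0/160 = 0, so apply the 1/(2N) correction: FA → 1/(2·160) = 0.00313.
z(H) = z(0.81250) = 0.887
z(FA) = z(0.00313) = -2.734
d' = 0.887 − (-2.734) = 3.621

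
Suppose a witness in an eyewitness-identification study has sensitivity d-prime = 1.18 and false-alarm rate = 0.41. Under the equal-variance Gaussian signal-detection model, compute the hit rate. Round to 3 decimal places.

hit rate = 0.830

z(false-alarm rate) = z(0.41) = -0.2275
z(H) = z(FA) + d' = -0.2275 + 1.18 = 0.9525
hit rate = Φ(0.9525) = 0.8296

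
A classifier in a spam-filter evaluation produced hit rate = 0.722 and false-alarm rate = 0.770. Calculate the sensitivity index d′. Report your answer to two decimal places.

z(H) = z(0.722) = 0.589
z(FA) = z(0.770) = 0.739
d' = z(H) − z(FA) = 0.589 − 0.739 = -0.150

d′ = -0.15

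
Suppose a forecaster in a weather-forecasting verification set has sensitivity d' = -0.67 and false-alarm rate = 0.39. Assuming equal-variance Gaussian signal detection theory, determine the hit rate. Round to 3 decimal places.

z(false-alarm rate) = z(0.39) = -0.2793
z(H) = z(FA) + d' = -0.2793 + (-0.67) = -0.9493
hit rate = Φ(-0.9493) = 0.1712

hit rate = 0.171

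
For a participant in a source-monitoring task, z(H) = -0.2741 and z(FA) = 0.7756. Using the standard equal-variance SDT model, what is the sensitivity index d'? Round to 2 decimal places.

d' = -1.05

d' = z(H) − z(FA) = -0.2741 − 0.7756 = -1.0497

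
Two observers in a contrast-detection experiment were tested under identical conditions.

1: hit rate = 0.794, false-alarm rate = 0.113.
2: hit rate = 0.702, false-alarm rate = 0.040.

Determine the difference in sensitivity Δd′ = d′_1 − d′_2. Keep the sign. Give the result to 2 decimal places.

1: z(0.794) = 0.820, z(0.113) = -1.211, d' = 2.031
2: z(0.702) = 0.530, z(0.040) = -1.751, d' = 2.281
Δd' = d'_1 − d'_2 = 2.031 − 2.281 = -0.250
2 has the higher sensitivity.

Δd′ = -0.25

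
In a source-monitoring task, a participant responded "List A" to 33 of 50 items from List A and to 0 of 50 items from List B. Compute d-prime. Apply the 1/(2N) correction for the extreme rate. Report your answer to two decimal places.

d-prime = 2.74

The false-alarm rate is 0/50 = 0, so apply the 1/(2N) correction: FA → 1/(2·50) = 0.01000.
z(H) = z(0.66000) = 0.412
z(FA) = z(0.01000) = -2.326
d' = 0.412 − (-2.326) = 2.738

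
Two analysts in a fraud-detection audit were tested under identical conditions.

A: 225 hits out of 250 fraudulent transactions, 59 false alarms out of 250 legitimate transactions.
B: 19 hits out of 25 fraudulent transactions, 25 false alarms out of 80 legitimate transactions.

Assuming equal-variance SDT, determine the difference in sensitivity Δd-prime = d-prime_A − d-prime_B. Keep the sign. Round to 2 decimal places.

A: z(0.9000) = 1.282, z(0.2360) = -0.719, d' = 2.001
B: z(0.7600) = 0.706, z(0.3125) = -0.489, d' = 1.195
Δd' = d'_A − d'_B = 2.001 − 1.195 = 0.806
A has the higher sensitivity.

Δd-prime = 0.81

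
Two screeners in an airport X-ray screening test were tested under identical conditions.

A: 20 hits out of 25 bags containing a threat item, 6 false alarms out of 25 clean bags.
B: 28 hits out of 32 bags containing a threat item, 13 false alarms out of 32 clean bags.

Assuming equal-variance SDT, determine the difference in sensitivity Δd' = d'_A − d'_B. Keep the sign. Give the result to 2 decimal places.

Δd' = 0.16

A: z(0.8000) = 0.842, z(0.2400) = -0.706, d' = 1.548
B: z(0.8750) = 1.150, z(0.4062) = -0.237, d' = 1.387
Δd' = d'_A − d'_B = 1.548 − 1.387 = 0.161
A has the higher sensitivity.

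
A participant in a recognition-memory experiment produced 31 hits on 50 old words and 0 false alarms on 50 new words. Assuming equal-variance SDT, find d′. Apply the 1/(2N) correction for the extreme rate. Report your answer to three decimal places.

The false-alarm rate is 0/50 = 0, so apply the 1/(2N) correction: FA → 1/(2·50) = 0.01000.
z(H) = z(0.62000) = 0.3055
z(FA) = z(0.01000) = -2.3263
d' = 0.3055 − (-2.3263) = 2.6318

d′ = 2.632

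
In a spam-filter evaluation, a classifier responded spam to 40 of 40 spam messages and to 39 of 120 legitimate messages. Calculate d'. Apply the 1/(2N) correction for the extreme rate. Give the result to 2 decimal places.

The hit rate is 40/40 = 1, so apply the 1/(2N) correction: H → 1 − 1/(2·40) = 0.98750.
z(H) = z(0.98750) = 2.241
z(FA) = z(0.32500) = -0.454
d' = 2.241 − (-0.454) = 2.695

d' = 2.70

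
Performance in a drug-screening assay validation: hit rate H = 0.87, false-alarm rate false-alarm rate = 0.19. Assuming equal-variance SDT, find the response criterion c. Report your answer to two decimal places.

c = -0.12

z(H) = 1.126
z(FA) = -0.878
c = −½·[z(H) + z(FA)] = −0.5 × (1.126 + (-0.878)) = -0.124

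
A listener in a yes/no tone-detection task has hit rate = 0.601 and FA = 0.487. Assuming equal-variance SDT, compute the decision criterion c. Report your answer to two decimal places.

z(H) = z(0.601) = 0.256
z(FA) = z(0.487) = -0.033
c = −½·[z(H) + z(FA)] = −0.5 × (0.256 + (-0.033)) = -0.1115
c < 0: the listener has a liberal response bias.

c = -0.11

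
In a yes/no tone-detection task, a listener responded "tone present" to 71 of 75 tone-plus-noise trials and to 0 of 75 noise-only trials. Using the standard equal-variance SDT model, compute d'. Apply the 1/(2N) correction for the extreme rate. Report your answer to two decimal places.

The false-alarm rate is 0/75 = 0, so apply the 1/(2N) correction: FA → 1/(2·75) = 0.00667.
z(H) = z(0.94667) = 1.613
z(FA) = z(0.00667) = -2.475
d' = 1.613 − (-2.475) = 4.088

d' = 4.09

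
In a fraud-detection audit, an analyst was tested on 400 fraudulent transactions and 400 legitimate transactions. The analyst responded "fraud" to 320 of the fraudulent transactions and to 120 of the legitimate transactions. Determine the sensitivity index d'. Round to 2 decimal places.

d' = 1.37

H = 320/400 = 0.8000
FA = 120/400 = 0.3000
z(0.8000) = 0.842, z(0.3000) = -0.524
d' = z(H) − z(FA) = 0.842 − (-0.524) = 1.366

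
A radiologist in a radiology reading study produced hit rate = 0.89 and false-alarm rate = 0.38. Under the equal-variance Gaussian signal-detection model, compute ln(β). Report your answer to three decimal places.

ln β = -0.706

Φ⁻¹(0.89) = 1.2265, Φ⁻¹(0.38) = -0.3055
ln β = −½·[z(H)² − z(FA)²] = −0.5 × (1.5043 − 0.0933) = -0.7055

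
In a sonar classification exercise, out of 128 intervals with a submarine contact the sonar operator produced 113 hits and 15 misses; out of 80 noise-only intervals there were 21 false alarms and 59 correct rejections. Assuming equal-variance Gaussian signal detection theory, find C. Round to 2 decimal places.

H = 113/128 = 0.8828
FA = 21/80 = 0.2625
z(H) = z(0.8828) = 1.189
z(FA) = z(0.2625) = -0.636
c = −½·[z(H) + z(FA)] = −0.5 × (1.189 + (-0.636)) = -0.2765
c < 0: the sonar operator has a liberal response bias.

C = -0.28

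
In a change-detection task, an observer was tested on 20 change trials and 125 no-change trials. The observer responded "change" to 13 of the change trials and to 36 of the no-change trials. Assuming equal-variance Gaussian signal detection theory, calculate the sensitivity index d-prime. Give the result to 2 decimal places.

d-prime = 0.94

H = 13/20 = 0.6500
FA = 36/125 = 0.2880
z(H) = z(0.6500) = 0.385
z(FA) = z(0.2880) = -0.559
d' = z(H) − z(FA) = 0.385 − (-0.559) = 0.944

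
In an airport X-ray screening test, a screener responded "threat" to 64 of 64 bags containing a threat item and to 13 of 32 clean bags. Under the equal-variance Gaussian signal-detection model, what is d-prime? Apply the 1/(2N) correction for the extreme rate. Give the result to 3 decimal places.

The hit rate is 64/64 = 1, so apply the 1/(2N) correction: H → 1 − 1/(2·64) = 0.99219.
z(H) = z(0.99219) = 2.4177
z(FA) = z(0.40625) = -0.2372
d' = 2.4177 − (-0.2372) = 2.6549

d-prime = 2.655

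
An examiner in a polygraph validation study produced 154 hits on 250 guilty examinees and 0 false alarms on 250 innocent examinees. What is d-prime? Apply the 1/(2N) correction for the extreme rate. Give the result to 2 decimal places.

d-prime = 3.17

The false-alarm rate is 0/250 = 0, so apply the 1/(2N) correction: FA → 1/(2·250) = 0.00200.
z(H) = z(0.61600) = 0.295
z(FA) = z(0.00200) = -2.878
d' = 0.295 − (-2.878) = 3.173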